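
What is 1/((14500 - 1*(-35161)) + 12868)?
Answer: 1/62529 ≈ 1.5993e-5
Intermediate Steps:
1/((14500 - 1*(-35161)) + 12868) = 1/((14500 + 35161) + 12868) = 1/(49661 + 12868) = 1/62529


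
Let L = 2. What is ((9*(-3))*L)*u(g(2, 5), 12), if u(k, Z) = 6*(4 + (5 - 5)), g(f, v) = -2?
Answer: -1296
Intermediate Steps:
u(k, Z) = 24 (u(k, Z) = 6*(4 + 0) = 6*4 = 24)
((9*(-3))*L)*u(g(2, 5), 12) = ((9*(-3))*2)*24 = -27*2*24 = -54*24 = -1296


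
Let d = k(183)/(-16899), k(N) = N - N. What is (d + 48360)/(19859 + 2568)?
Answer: 48360/22427 ≈ 2.1563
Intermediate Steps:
k(N) = 0
d = 0 (d = 0/(-16899) = 0*(-1/16899) = 0)
(d + 48360)/(19859 + 2568) = (0 + 48360)/(19859 + 2568) = 48360/22427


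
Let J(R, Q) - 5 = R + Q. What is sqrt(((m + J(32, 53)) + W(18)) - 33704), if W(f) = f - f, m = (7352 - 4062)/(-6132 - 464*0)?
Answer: I*sqrt(6448747146)/438 ≈ 183.34*I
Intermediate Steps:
J(R, Q) = 5 + Q + R (J(R, Q) = 5 + (R + Q) = 5 + (Q + R) = 5 + Q + R)
m = -235/438 (m = 3290/(-6132 + 0) = 3290/(-6132) = 3290*(-1/6132) = -235/438 ≈ -0.53653)
W(f) = 0
sqrt(((m + J(32, 53)) + W(18)) - 33704) = sqrt(((-235/438 + (5 + 53 + 32)) + 0) - 33704) = sqrt(((-235/438 + 90) + 0) - 33704) = sqrt((39185/438 + 0) - 33704) = sqrt(39185/438 - 33704) = sqrt(-14723167/438) = I*sqrt(6448747146)/438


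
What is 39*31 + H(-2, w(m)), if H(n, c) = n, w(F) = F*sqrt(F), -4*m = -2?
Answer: 1207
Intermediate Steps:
m = 1/2 (m = -1/4*(-2) = 1/2 ≈ 0.50000)
w(F) = F**(3/2)
39*31 + H(-2, w(m)) = 39*31 - 2 = 1209 - 2 = 1207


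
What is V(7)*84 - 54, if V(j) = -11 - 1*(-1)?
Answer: -894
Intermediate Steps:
V(j) = -10 (V(j) = -11 + 1 = -10)
V(7)*84 - 54 = -10*84 - 54 = -840 - 54 = -894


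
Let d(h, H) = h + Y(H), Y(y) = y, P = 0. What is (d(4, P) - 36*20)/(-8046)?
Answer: 358/4023 ≈ 0.088988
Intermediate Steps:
d(h, H) = H + h (d(h, H) = h + H = H + h)
(d(4, P) - 36*20)/(-8046) = ((0 + 4) - 36*20)/(-8046) = (4 - 720)*(-1/8046) = -716*(-1/8046) = 358/4023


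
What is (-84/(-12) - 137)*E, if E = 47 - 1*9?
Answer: -4940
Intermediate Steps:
E = 38 (E = 47 - 9 = 38)
(-84/(-12) - 137)*E = (-84/(-12) - 137)*38 = (-84*(-1/12) - 137)*38 = (7 - 137)*38 = -130*38 = -4940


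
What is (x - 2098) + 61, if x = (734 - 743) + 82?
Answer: -1964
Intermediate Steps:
x = 73 (x = -9 + 82 = 73)
(x - 2098) + 61 = (73 - 2098) + 61 = -2025 + 61 = -1964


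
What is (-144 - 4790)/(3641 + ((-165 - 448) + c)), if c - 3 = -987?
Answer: -2467/1022 ≈ -2.4139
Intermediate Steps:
c = -984 (c = 3 - 987 = -984)
(-144 - 4790)/(3641 + ((-165 - 448) + c)) = (-144 - 4790)/(3641 + ((-165 - 448) - 984)) = -4934/(3641 + (-613 - 984)) = -4934/(3641 - 1597) = -4934/2044 = -4934*1/2044 = -2467/1022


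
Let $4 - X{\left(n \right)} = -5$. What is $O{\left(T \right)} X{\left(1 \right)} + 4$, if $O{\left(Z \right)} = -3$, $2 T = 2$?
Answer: $-23$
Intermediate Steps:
$T = 1$ ($T = \frac{1}{2} \cdot 2 = 1$)
$X{\left(n \right)} = 9$ ($X{\left(n \right)} = 4 - -5 = 4 + 5 = 9$)
$O{\left(T \right)} X{\left(1 \right)} + 4 = \left(-3\right) 9 + 4 = -27 + 4 = -23$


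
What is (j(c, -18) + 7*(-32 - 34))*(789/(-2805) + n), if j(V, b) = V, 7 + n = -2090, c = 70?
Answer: 768695536/935 ≈ 8.2213e+5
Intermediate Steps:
n = -2097 (n = -7 - 2090 = -2097)
(j(c, -18) + 7*(-32 - 34))*(789/(-2805) + n) = (70 + 7*(-32 - 34))*(789/(-2805) - 2097) = (70 + 7*(-66))*(789*(-1/2805) - 2097) = (70 - 462)*(-263/935 - 2097) = -392*(-1960958/935) = 768695536/935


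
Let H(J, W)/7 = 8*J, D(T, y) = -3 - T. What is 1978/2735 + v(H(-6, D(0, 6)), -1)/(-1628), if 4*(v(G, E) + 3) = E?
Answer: 12916291/17810320 ≈ 0.72521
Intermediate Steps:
H(J, W) = 56*J (H(J, W) = 7*(8*J) = 56*J)
v(G, E) = -3 + E/4
1978/2735 + v(H(-6, D(0, 6)), -1)/(-1628) = 1978/2735 + (-3 + (¼)*(-1))/(-1628) = 1978*(1/2735) + (-3 - ¼)*(-1/1628) = 1978/2735 - 13/4*(-1/1628) = 1978/2735 + 13/6512 = 12916291/17810320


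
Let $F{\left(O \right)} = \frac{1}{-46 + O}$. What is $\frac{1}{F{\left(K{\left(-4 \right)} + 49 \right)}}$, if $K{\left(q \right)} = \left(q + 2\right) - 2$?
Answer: $-1$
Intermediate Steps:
$K{\left(q \right)} = q$ ($K{\left(q \right)} = \left(2 + q\right) - 2 = q$)
$\frac{1}{F{\left(K{\left(-4 \right)} + 49 \right)}} = \frac{1}{\frac{1}{-46 + \left(-4 + 49\right)}} = \frac{1}{\frac{1}{-46 + 45}} = \frac{1}{\frac{1}{-1}} = \frac{1}{-1} = -1$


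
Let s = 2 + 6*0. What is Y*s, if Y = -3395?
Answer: -6790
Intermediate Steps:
s = 2 (s = 2 + 0 = 2)
Y*s = -3395*2 = -6790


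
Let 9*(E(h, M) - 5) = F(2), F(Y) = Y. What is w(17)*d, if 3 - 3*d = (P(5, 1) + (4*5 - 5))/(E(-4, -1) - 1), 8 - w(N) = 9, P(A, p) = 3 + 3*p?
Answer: 25/38 ≈ 0.65790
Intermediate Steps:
w(N) = -1 (w(N) = 8 - 1*9 = 8 - 9 = -1)
E(h, M) = 47/9 (E(h, M) = 5 + (⅑)*2 = 5 + 2/9 = 47/9)
d = -25/38 (d = 1 - ((3 + 3*1) + (4*5 - 5))/(3*(47/9 - 1)) = 1 - ((3 + 3) + (20 - 5))/(3*38/9) = 1 - (6 + 15)*9/(3*38) = 1 - 7*9/38 = 1 - ⅓*189/38 = 1 - 63/38 = -25/38 ≈ -0.65790)
w(17)*d = -1*(-25/38) = 25/38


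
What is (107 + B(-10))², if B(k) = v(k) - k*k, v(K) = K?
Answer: 9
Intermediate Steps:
B(k) = k - k² (B(k) = k - k*k = k - k²)
(107 + B(-10))² = (107 - 10*(1 - 1*(-10)))² = (107 - 10*(1 + 10))² = (107 - 10*11)² = (107 - 110)² = (-3)² = 9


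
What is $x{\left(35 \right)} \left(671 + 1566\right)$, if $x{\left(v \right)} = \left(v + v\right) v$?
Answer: $5480650$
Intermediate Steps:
$x{\left(v \right)} = 2 v^{2}$ ($x{\left(v \right)} = 2 v v = 2 v^{2}$)
$x{\left(35 \right)} \left(671 + 1566\right) = 2 \cdot 35^{2} \left(671 + 1566\right) = 2 \cdot 1225 \cdot 2237 = 2450 \cdot 2237 = 5480650$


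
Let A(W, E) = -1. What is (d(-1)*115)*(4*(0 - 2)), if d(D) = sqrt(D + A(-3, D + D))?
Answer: -920*I*sqrt(2) ≈ -1301.1*I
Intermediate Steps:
d(D) = sqrt(-1 + D) (d(D) = sqrt(D - 1) = sqrt(-1 + D))
(d(-1)*115)*(4*(0 - 2)) = (sqrt(-1 - 1)*115)*(4*(0 - 2)) = (sqrt(-2)*115)*(4*(-2)) = ((I*sqrt(2))*115)*(-8) = (115*I*sqrt(2))*(-8) = -920*I*sqrt(2)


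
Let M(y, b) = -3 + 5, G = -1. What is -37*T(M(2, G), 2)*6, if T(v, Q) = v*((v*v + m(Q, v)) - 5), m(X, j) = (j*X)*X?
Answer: -3108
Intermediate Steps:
m(X, j) = j*X² (m(X, j) = (X*j)*X = j*X²)
M(y, b) = 2
T(v, Q) = v*(-5 + v² + v*Q²) (T(v, Q) = v*((v*v + v*Q²) - 5) = v*((v² + v*Q²) - 5) = v*(-5 + v² + v*Q²))
-37*T(M(2, G), 2)*6 = -74*(-5 + 2² + 2*2²)*6 = -74*(-5 + 4 + 2*4)*6 = -74*(-5 + 4 + 8)*6 = -74*7*6 = -37*14*6 = -518*6 = -3108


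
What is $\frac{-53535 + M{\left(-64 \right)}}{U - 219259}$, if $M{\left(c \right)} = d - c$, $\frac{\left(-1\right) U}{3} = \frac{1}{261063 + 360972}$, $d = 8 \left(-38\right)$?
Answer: $\frac{11149977375}{45462257356} \approx 0.24526$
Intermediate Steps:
$d = -304$
$U = - \frac{1}{207345}$ ($U = - \frac{3}{261063 + 360972} = - \frac{3}{622035} = \left(-3\right) \frac{1}{622035} = - \frac{1}{207345} \approx -4.8229 \cdot 10^{-6}$)
$M{\left(c \right)} = -304 - c$
$\frac{-53535 + M{\left(-64 \right)}}{U - 219259} = \frac{-53535 - 240}{- \frac{1}{207345} - 219259} = \frac{-53535 + \left(-304 + 64\right)}{- \frac{45462257356}{207345}} = \left(-53535 - 240\right) \left(- \frac{207345}{45462257356}\right) = \left(-53775\right) \left(- \frac{207345}{45462257356}\right) = \frac{11149977375}{45462257356}$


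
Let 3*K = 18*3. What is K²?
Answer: 324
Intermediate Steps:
K = 18 (K = (18*3)/3 = (⅓)*54 = 18)
K² = 18² = 324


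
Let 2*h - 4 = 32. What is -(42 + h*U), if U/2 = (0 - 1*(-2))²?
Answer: -186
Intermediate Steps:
h = 18 (h = 2 + (½)*32 = 2 + 16 = 18)
U = 8 (U = 2*(0 - 1*(-2))² = 2*(0 + 2)² = 2*2² = 2*4 = 8)
-(42 + h*U) = -(42 + 18*8) = -(42 + 144) = -1*186 = -186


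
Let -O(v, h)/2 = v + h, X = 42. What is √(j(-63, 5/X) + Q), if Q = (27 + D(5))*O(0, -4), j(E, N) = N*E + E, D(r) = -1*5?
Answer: √422/2 ≈ 10.271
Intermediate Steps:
D(r) = -5
O(v, h) = -2*h - 2*v (O(v, h) = -2*(v + h) = -2*(h + v) = -2*h - 2*v)
j(E, N) = E + E*N (j(E, N) = E*N + E = E + E*N)
Q = 176 (Q = (27 - 5)*(-2*(-4) - 2*0) = 22*(8 + 0) = 22*8 = 176)
√(j(-63, 5/X) + Q) = √(-63*(1 + 5/42) + 176) = √(-63*47/42 + 176) = √(-141/2 + 176) = √(211/2) = √422/2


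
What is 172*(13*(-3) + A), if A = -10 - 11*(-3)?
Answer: -2752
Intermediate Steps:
A = 23 (A = -10 + 33 = 23)
172*(13*(-3) + A) = 172*(13*(-3) + 23) = 172*(-39 + 23) = 172*(-16) = -2752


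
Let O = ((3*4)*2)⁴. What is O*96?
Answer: 31850496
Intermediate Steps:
O = 331776 (O = (12*2)⁴ = 24⁴ = 331776)
O*96 = 331776*96 = 31850496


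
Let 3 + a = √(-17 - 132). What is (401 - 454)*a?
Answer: 159 - 53*I*√149 ≈ 159.0 - 646.95*I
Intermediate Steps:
a = -3 + I*√149 (a = -3 + √(-17 - 132) = -3 + √(-149) = -3 + I*√149 ≈ -3.0 + 12.207*I)
(401 - 454)*a = (401 - 454)*(-3 + I*√149) = -53*(-3 + I*√149) = 159 - 53*I*√149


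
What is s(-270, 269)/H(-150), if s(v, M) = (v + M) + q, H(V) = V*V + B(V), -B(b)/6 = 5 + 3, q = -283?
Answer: -71/5613 ≈ -0.012649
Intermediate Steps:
B(b) = -48 (B(b) = -6*(5 + 3) = -6*8 = -48)
H(V) = -48 + V² (H(V) = V*V - 48 = V² - 48 = -48 + V²)
s(v, M) = -283 + M + v (s(v, M) = (v + M) - 283 = (M + v) - 283 = -283 + M + v)
s(-270, 269)/H(-150) = (-283 + 269 - 270)/(-48 + (-150)²) = -284/(-48 + 22500) = -284/22452 = -284*1/22452 = -71/5613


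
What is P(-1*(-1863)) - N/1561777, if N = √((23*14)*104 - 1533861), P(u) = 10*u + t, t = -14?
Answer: 18616 - I*√1500373/1561777 ≈ 18616.0 - 0.0007843*I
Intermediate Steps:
P(u) = -14 + 10*u (P(u) = 10*u - 14 = -14 + 10*u)
N = I*√1500373 (N = √(322*104 - 1533861) = √(33488 - 1533861) = √(-1500373) = I*√1500373 ≈ 1224.9*I)
P(-1*(-1863)) - N/1561777 = (-14 + 10*(-1*(-1863))) - I*√1500373/1561777 = (-14 + 10*1863) - I*√1500373/1561777 = (-14 + 18630) - I*√1500373/1561777 = 18616 - I*√1500373/1561777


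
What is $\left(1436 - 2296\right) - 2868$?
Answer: $-3728$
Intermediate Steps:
$\left(1436 - 2296\right) - 2868 = -860 - 2868 = -3728$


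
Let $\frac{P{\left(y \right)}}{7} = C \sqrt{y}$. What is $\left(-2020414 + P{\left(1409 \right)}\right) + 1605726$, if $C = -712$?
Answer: $-414688 - 4984 \sqrt{1409} \approx -6.0177 \cdot 10^{5}$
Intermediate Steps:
$P{\left(y \right)} = - 4984 \sqrt{y}$ ($P{\left(y \right)} = 7 \left(- 712 \sqrt{y}\right) = - 4984 \sqrt{y}$)
$\left(-2020414 + P{\left(1409 \right)}\right) + 1605726 = \left(-2020414 - 4984 \sqrt{1409}\right) + 1605726 = -414688 - 4984 \sqrt{1409}$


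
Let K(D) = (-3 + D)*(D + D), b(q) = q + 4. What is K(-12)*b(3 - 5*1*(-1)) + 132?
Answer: 4452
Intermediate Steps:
b(q) = 4 + q
K(D) = 2*D*(-3 + D) (K(D) = (-3 + D)*(2*D) = 2*D*(-3 + D))
K(-12)*b(3 - 5*1*(-1)) + 132 = (2*(-12)*(-3 - 12))*(4 + (3 - 5*1*(-1))) + 132 = (2*(-12)*(-15))*(4 + (3 - 5*(-1))) + 132 = 360*(4 + (3 + 5)) + 132 = 360*(4 + 8) + 132 = 360*12 + 132 = 4320 + 132 = 4452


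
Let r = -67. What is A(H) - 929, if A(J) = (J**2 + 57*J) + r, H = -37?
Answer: -1736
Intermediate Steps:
A(J) = -67 + J**2 + 57*J (A(J) = (J**2 + 57*J) - 67 = -67 + J**2 + 57*J)
A(H) - 929 = (-67 + (-37)**2 + 57*(-37)) - 929 = (-67 + 1369 - 2109) - 929 = -807 - 929 = -1736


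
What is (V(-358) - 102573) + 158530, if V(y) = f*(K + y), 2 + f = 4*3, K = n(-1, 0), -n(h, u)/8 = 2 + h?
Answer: 52297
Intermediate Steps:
n(h, u) = -16 - 8*h (n(h, u) = -8*(2 + h) = -16 - 8*h)
K = -8 (K = -16 - 8*(-1) = -16 + 8 = -8)
f = 10 (f = -2 + 4*3 = -2 + 12 = 10)
V(y) = -80 + 10*y (V(y) = 10*(-8 + y) = -80 + 10*y)
(V(-358) - 102573) + 158530 = ((-80 + 10*(-358)) - 102573) + 158530 = ((-80 - 3580) - 102573) + 158530 = (-3660 - 102573) + 158530 = -106233 + 158530 = 52297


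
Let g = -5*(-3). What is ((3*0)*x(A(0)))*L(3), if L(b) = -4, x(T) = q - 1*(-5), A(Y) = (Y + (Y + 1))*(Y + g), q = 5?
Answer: 0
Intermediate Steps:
g = 15
A(Y) = (1 + 2*Y)*(15 + Y) (A(Y) = (Y + (Y + 1))*(Y + 15) = (Y + (1 + Y))*(15 + Y) = (1 + 2*Y)*(15 + Y))
x(T) = 10 (x(T) = 5 - 1*(-5) = 5 + 5 = 10)
((3*0)*x(A(0)))*L(3) = ((3*0)*10)*(-4) = (0*10)*(-4) = 0*(-4) = 0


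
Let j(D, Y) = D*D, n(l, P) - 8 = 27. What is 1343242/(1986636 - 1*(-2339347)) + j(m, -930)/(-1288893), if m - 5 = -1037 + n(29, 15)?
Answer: -2568770824741/5575729206819 ≈ -0.46071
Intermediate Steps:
n(l, P) = 35 (n(l, P) = 8 + 27 = 35)
m = -997 (m = 5 + (-1037 + 35) = 5 - 1002 = -997)
j(D, Y) = D²
1343242/(1986636 - 1*(-2339347)) + j(m, -930)/(-1288893) = 1343242/(1986636 - 1*(-2339347)) + (-997)²/(-1288893) = 1343242/(1986636 + 2339347) + 994009*(-1/1288893) = 1343242/4325983 - 994009/1288893 = -2568770824741/5575729206819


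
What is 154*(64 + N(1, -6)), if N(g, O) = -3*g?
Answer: 9394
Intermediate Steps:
154*(64 + N(1, -6)) = 154*(64 - 3*1) = 154*(64 - 3) = 154*61 = 9394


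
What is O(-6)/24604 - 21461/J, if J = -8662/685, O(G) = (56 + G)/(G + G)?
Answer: 1085094234145/639359544 ≈ 1697.2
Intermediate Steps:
O(G) = (56 + G)/(2*G) (O(G) = (56 + G)/((2*G)) = (56 + G)*(1/(2*G)) = (56 + G)/(2*G))
J = -8662/685 (J = -8662*1/685 = -8662/685 ≈ -12.645)
O(-6)/24604 - 21461/J = ((½)*(56 - 6)/(-6))/24604 - 21461/(-8662/685) = ((½)*(-⅙)*50)*(1/24604) - 21461*(-685/8662) = -25/6*1/24604 + 14700785/8662 = -25/147624 + 14700785/8662 = 1085094234145/639359544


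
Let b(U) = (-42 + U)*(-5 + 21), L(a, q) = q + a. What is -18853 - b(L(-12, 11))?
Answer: -18165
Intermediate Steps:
L(a, q) = a + q
b(U) = -672 + 16*U (b(U) = (-42 + U)*16 = -672 + 16*U)
-18853 - b(L(-12, 11)) = -18853 - (-672 + 16*(-12 + 11)) = -18853 - (-672 + 16*(-1)) = -18853 - (-672 - 16) = -18853 - 1*(-688) = -18853 + 688 = -18165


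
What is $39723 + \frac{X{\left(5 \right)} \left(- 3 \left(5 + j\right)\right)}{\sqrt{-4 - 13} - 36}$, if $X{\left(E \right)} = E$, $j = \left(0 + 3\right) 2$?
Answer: $\frac{52162239}{1313} + \frac{165 i \sqrt{17}}{1313} \approx 39728.0 + 0.51814 i$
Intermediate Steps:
$j = 6$ ($j = 3 \cdot 2 = 6$)
$39723 + \frac{X{\left(5 \right)} \left(- 3 \left(5 + j\right)\right)}{\sqrt{-4 - 13} - 36} = 39723 + \frac{5 \left(- 3 \left(5 + 6\right)\right)}{\sqrt{-4 - 13} - 36} = 39723 + \frac{5 \left(\left(-3\right) 11\right)}{\sqrt{-17} - 36} = 39723 + \frac{5 \left(-33\right)}{i \sqrt{17} - 36} = 39723 - \frac{165}{-36 + i \sqrt{17}}$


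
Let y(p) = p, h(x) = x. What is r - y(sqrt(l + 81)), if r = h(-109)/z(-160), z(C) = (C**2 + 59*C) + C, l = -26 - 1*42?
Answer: -109/16000 - sqrt(13) ≈ -3.6124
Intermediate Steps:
l = -68 (l = -26 - 42 = -68)
z(C) = C**2 + 60*C
r = -109/16000 (r = -109*(-1/(160*(60 - 160))) = -109/((-160*(-100))) = -109/16000 ≈ -0.0068125)
r - y(sqrt(l + 81)) = -109/16000 - sqrt(-68 + 81) = -109/16000 - sqrt(13)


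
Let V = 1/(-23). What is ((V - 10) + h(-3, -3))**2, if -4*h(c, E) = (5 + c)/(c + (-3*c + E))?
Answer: 1985281/19044 ≈ 104.25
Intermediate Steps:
h(c, E) = -(5 + c)/(4*(E - 2*c)) (h(c, E) = -(5 + c)/(4*(c + (-3*c + E))) = -(5 + c)/(4*(c + (E - 3*c))) = -(5 + c)/(4*(E - 2*c)))
V = -1/23 ≈ -0.043478
((V - 10) + h(-3, -3))**2 = ((-1/23 - 10) + (5 - 3)/(4*(-1*(-3) + 2*(-3))))**2 = (-231/23 + (1/4)*2/(3 - 6))**2 = (-231/23 + (1/4)*2/(-3))**2 = (-231/23 + (1/4)*(-1/3)*2)**2 = (-231/23 - 1/6)**2 = (-1409/138)**2 = 1985281/19044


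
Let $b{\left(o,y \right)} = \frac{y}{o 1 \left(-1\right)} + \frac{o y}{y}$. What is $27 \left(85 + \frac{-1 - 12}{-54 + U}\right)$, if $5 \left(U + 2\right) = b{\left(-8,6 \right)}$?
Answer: $\frac{881325}{383} \approx 2301.1$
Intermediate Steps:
$b{\left(o,y \right)} = o - \frac{y}{o}$ ($b{\left(o,y \right)} = \frac{y}{o \left(-1\right)} + o = \frac{y}{\left(-1\right) o} + o = y \left(- \frac{1}{o}\right) + o = - \frac{y}{o} + o = o - \frac{y}{o}$)
$U = - \frac{69}{20}$ ($U = -2 + \frac{-8 - \frac{6}{-8}}{5} = -2 + \frac{-8 - 6 \left(- \frac{1}{8}\right)}{5} = -2 + \frac{-8 + \frac{3}{4}}{5} = -2 + \frac{1}{5} \left(- \frac{29}{4}\right) = -2 - \frac{29}{20} = - \frac{69}{20} \approx -3.45$)
$27 \left(85 + \frac{-1 - 12}{-54 + U}\right) = 27 \left(85 + \frac{-1 - 12}{-54 - \frac{69}{20}}\right) = 27 \left(85 - \frac{13}{- \frac{1149}{20}}\right) = 27 \left(85 - - \frac{260}{1149}\right) = 27 \left(85 + \frac{260}{1149}\right) = 27 \cdot \frac{97925}{1149} = \frac{881325}{383}$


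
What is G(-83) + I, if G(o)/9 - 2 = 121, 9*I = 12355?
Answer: 22318/9 ≈ 2479.8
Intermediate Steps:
I = 12355/9 (I = (⅑)*12355 = 12355/9 ≈ 1372.8)
G(o) = 1107 (G(o) = 18 + 9*121 = 18 + 1089 = 1107)
G(-83) + I = 1107 + 12355/9 = 22318/9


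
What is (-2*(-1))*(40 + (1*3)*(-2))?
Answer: 68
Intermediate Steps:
(-2*(-1))*(40 + (1*3)*(-2)) = 2*(40 + 3*(-2)) = 2*(40 - 6) = 2*34 = 68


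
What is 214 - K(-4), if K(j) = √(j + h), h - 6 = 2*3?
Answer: 214 - 2*√2 ≈ 211.17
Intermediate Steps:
h = 12 (h = 6 + 2*3 = 6 + 6 = 12)
K(j) = √(12 + j) (K(j) = √(j + 12) = √(12 + j))
214 - K(-4) = 214 - √(12 - 4) = 214 - √8 = 214 - 2*√2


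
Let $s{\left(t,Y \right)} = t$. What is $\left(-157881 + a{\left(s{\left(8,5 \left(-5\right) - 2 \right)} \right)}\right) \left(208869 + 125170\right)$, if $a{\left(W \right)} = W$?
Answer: $-52735739047$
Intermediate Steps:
$\left(-157881 + a{\left(s{\left(8,5 \left(-5\right) - 2 \right)} \right)}\right) \left(208869 + 125170\right) = \left(-157881 + 8\right) \left(208869 + 125170\right) = \left(-157873\right) 334039 = -52735739047$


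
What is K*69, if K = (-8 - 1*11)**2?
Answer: 24909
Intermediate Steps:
K = 361 (K = (-8 - 11)**2 = (-19)**2 = 361)
K*69 = 361*69 = 24909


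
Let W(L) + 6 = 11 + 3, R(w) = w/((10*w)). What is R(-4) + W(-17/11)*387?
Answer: 30961/10 ≈ 3096.1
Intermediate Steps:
R(w) = ⅒ (R(w) = w*(1/(10*w)) = ⅒)
W(L) = 8 (W(L) = -6 + (11 + 3) = -6 + 14 = 8)
R(-4) + W(-17/11)*387 = ⅒ + 8*387 = ⅒ + 3096 = 30961/10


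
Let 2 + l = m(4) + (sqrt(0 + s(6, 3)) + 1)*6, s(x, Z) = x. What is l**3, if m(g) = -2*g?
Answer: -2656 + 1584*sqrt(6) ≈ 1224.0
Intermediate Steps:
l = -4 + 6*sqrt(6) (l = -2 + (-2*4 + (sqrt(0 + 6) + 1)*6) = -2 + (-8 + (sqrt(6) + 1)*6) = -2 + (-8 + (1 + sqrt(6))*6) = -2 + (-8 + (6 + 6*sqrt(6))) = -2 + (-2 + 6*sqrt(6)) = -4 + 6*sqrt(6) ≈ 10.697)
l**3 = (-4 + 6*sqrt(6))**3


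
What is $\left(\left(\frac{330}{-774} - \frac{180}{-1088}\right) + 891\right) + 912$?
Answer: $\frac{63254509}{35088} \approx 1802.7$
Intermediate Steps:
$\left(\left(\frac{330}{-774} - \frac{180}{-1088}\right) + 891\right) + 912 = \left(\left(330 \left(- \frac{1}{774}\right) - - \frac{45}{272}\right) + 891\right) + 912 = \left(\left(- \frac{55}{129} + \frac{45}{272}\right) + 891\right) + 912 = \left(- \frac{9155}{35088} + 891\right) + 912 = \frac{31254253}{35088} + 912 = \frac{63254509}{35088}$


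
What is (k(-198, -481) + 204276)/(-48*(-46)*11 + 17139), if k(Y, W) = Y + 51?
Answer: 22681/4603 ≈ 4.9274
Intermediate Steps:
k(Y, W) = 51 + Y
(k(-198, -481) + 204276)/(-48*(-46)*11 + 17139) = ((51 - 198) + 204276)/(-48*(-46)*11 + 17139) = (-147 + 204276)/(2208*11 + 17139) = 204129/(24288 + 17139) = 204129/41427 = 204129*(1/41427) = 22681/4603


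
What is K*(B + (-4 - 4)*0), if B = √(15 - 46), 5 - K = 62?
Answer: -57*I*√31 ≈ -317.36*I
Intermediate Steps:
K = -57 (K = 5 - 1*62 = 5 - 62 = -57)
B = I*√31 (B = √(-31) = I*√31 ≈ 5.5678*I)
K*(B + (-4 - 4)*0) = -57*(I*√31 + (-4 - 4)*0) = -57*(I*√31 - 8*0) = -57*(I*√31 + 0) = -57*I*√31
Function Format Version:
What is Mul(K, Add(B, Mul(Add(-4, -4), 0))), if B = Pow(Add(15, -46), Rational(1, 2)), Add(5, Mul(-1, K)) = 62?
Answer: Mul(-57, I, Pow(31, Rational(1, 2))) ≈ Mul(-317.36, I)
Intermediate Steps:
K = -57 (K = Add(5, Mul(-1, 62)) = Add(5, -62) = -57)
B = Mul(I, Pow(31, Rational(1, 2))) (B = Pow(-31, Rational(1, 2)) = Mul(I, Pow(31, Rational(1, 2))) ≈ Mul(5.5678, I))
Mul(K, Add(B, Mul(Add(-4, -4), 0))) = Mul(-57, Add(Mul(I, Pow(31, Rational(1, 2))), Mul(Add(-4, -4), 0))) = Mul(-57, Add(Mul(I, Pow(31, Rational(1, 2))), Mul(-8, 0))) = Mul(-57, Add(Mul(I, Pow(31, Rational(1, 2))), 0)) = Mul(-57, Mul(I, Pow(31, Rational(1, 2)))) = Mul(-57, I, Pow(31, Rational(1, 2)))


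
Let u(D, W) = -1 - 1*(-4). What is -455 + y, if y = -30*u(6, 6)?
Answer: -545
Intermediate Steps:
u(D, W) = 3 (u(D, W) = -1 + 4 = 3)
y = -90 (y = -30*3 = -90)
-455 + y = -455 - 90 = -545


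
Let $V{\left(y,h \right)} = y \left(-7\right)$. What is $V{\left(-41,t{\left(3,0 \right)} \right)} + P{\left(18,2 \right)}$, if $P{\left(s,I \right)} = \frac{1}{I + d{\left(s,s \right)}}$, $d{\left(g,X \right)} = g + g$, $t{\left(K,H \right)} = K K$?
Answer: $\frac{10907}{38} \approx 287.03$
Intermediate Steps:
$t{\left(K,H \right)} = K^{2}$
$d{\left(g,X \right)} = 2 g$
$V{\left(y,h \right)} = - 7 y$
$P{\left(s,I \right)} = \frac{1}{I + 2 s}$
$V{\left(-41,t{\left(3,0 \right)} \right)} + P{\left(18,2 \right)} = \left(-7\right) \left(-41\right) + \frac{1}{2 + 2 \cdot 18} = 287 + \frac{1}{2 + 36} = 287 + \frac{1}{38} = \frac{10907}{38}$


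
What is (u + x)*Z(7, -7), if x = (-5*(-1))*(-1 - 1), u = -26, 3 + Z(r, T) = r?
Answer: -144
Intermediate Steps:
Z(r, T) = -3 + r
x = -10 (x = 5*(-2) = -10)
(u + x)*Z(7, -7) = (-26 - 10)*(-3 + 7) = -36*4 = -144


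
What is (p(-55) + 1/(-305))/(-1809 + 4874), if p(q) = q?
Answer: -16776/934825 ≈ -0.017946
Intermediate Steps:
(p(-55) + 1/(-305))/(-1809 + 4874) = (-55 + 1/(-305))/(-1809 + 4874) = (-55 - 1/305)/3065 = -16776/305*1/3065 = -16776/934825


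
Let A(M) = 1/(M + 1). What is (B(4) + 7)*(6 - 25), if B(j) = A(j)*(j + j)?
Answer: -817/5 ≈ -163.40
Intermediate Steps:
A(M) = 1/(1 + M)
B(j) = 2*j/(1 + j) (B(j) = (j + j)/(1 + j) = (2*j)/(1 + j) = 2*j/(1 + j))
(B(4) + 7)*(6 - 25) = (2*4/(1 + 4) + 7)*(6 - 25) = (2*4/5 + 7)*(-19) = (2*4*(⅕) + 7)*(-19) = (8/5 + 7)*(-19) = (43/5)*(-19) = -817/5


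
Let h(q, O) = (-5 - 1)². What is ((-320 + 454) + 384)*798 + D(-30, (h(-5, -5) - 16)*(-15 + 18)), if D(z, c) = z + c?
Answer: 413394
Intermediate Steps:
h(q, O) = 36 (h(q, O) = (-6)² = 36)
D(z, c) = c + z
((-320 + 454) + 384)*798 + D(-30, (h(-5, -5) - 16)*(-15 + 18)) = ((-320 + 454) + 384)*798 + ((36 - 16)*(-15 + 18) - 30) = (134 + 384)*798 + (20*3 - 30) = 518*798 + (60 - 30) = 413364 + 30 = 413394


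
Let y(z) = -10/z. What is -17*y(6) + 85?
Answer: 340/3 ≈ 113.33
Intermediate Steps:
-17*y(6) + 85 = -(-170)/6 + 85 = -17*(-5/3) + 85 = 85/3 + 85 = 340/3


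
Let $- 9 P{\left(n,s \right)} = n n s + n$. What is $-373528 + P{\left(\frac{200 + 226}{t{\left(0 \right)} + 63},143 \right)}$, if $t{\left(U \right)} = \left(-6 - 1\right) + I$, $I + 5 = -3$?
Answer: $- \frac{23985951}{64} \approx -3.7478 \cdot 10^{5}$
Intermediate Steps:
$I = -8$ ($I = -5 - 3 = -8$)
$t{\left(U \right)} = -15$ ($t{\left(U \right)} = \left(-6 - 1\right) - 8 = -7 - 8 = -15$)
$P{\left(n,s \right)} = - \frac{n}{9} - \frac{s n^{2}}{9}$ ($P{\left(n,s \right)} = - \frac{n n s + n}{9} = - \frac{n^{2} s + n}{9} = - \frac{s n^{2} + n}{9} = - \frac{n + s n^{2}}{9} = - \frac{n}{9} - \frac{s n^{2}}{9}$)
$-373528 + P{\left(\frac{200 + 226}{t{\left(0 \right)} + 63},143 \right)} = -373528 - \frac{\frac{200 + 226}{-15 + 63} \left(1 + \frac{200 + 226}{-15 + 63} \cdot 143\right)}{9} = -373528 - \frac{\frac{426}{48} \left(1 + \frac{426}{48} \cdot 143\right)}{9} = -373528 - \frac{426 \cdot \frac{1}{48} \left(1 + 426 \cdot \frac{1}{48} \cdot 143\right)}{9} = -373528 - \frac{71 \left(1 + \frac{71}{8} \cdot 143\right)}{72} = -373528 - \frac{71 \left(1 + \frac{10153}{8}\right)}{72} = -373528 - \frac{71}{72} \cdot \frac{10161}{8} = -373528 - \frac{80159}{64} = - \frac{23985951}{64}$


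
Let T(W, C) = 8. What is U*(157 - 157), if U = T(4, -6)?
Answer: 0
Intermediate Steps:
U = 8
U*(157 - 157) = 8*(157 - 157) = 8*0 = 0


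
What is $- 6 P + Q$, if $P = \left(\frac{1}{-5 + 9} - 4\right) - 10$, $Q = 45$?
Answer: $\frac{255}{2} \approx 127.5$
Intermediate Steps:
$P = - \frac{55}{4}$ ($P = \left(\frac{1}{4} - 4\right) - 10 = - \frac{15}{4} - 10 = - \frac{55}{4} \approx -13.75$)
$- 6 P + Q = \left(-6\right) \left(- \frac{55}{4}\right) + 45 = \frac{165}{2} + 45 = \frac{255}{2}$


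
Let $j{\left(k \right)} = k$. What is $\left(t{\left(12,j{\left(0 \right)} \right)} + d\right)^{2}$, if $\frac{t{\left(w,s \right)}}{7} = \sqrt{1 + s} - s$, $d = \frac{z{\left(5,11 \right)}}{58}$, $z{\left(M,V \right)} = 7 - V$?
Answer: $\frac{40401}{841} \approx 48.039$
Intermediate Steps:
$d = - \frac{2}{29}$ ($d = \frac{7 - 11}{58} = \left(7 - 11\right) \frac{1}{58} = \left(-4\right) \frac{1}{58} = - \frac{2}{29} \approx -0.068966$)
$t{\left(w,s \right)} = - 7 s + 7 \sqrt{1 + s}$ ($t{\left(w,s \right)} = 7 \left(\sqrt{1 + s} - s\right) = - 7 s + 7 \sqrt{1 + s}$)
$\left(t{\left(12,j{\left(0 \right)} \right)} + d\right)^{2} = \left(\left(\left(-7\right) 0 + 7 \sqrt{1 + 0}\right) - \frac{2}{29}\right)^{2} = \left(\left(0 + 7 \sqrt{1}\right) - \frac{2}{29}\right)^{2} = \left(\left(0 + 7 \cdot 1\right) - \frac{2}{29}\right)^{2} = \left(\left(0 + 7\right) - \frac{2}{29}\right)^{2} = \left(7 - \frac{2}{29}\right)^{2} = \left(\frac{201}{29}\right)^{2} = \frac{40401}{841}$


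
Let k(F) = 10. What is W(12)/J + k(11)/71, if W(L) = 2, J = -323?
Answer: 3088/22933 ≈ 0.13465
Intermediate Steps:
W(12)/J + k(11)/71 = 2/(-323) + 10/71 = 2*(-1/323) + 10*(1/71) = -2/323 + 10/71 = 3088/22933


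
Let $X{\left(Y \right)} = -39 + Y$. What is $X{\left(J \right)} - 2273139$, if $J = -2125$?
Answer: $-2275303$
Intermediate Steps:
$X{\left(J \right)} - 2273139 = \left(-39 - 2125\right) - 2273139 = -2164 - 2273139 = -2275303$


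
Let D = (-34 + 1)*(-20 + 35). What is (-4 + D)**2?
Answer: 249001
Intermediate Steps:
D = -495 (D = -33*15 = -495)
(-4 + D)**2 = (-4 - 495)**2 = (-499)**2 = 249001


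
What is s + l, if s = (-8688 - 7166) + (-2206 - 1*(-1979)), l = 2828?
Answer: -13253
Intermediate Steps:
s = -16081 (s = -15854 + (-2206 + 1979) = -15854 - 227 = -16081)
s + l = -16081 + 2828 = -13253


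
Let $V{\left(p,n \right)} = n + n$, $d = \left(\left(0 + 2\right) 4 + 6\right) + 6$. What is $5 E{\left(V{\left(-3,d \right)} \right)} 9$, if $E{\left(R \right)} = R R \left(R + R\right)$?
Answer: $5760000$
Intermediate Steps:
$d = 20$ ($d = \left(2 \cdot 4 + 6\right) + 6 = \left(8 + 6\right) + 6 = 14 + 6 = 20$)
$V{\left(p,n \right)} = 2 n$
$E{\left(R \right)} = 2 R^{3}$ ($E{\left(R \right)} = R^{2} \cdot 2 R = 2 R^{3}$)
$5 E{\left(V{\left(-3,d \right)} \right)} 9 = 5 \cdot 2 \left(2 \cdot 20\right)^{3} \cdot 9 = 5 \cdot 2 \cdot 40^{3} \cdot 9 = 5 \cdot 2 \cdot 64000 \cdot 9 = 5 \cdot 128000 \cdot 9 = 640000 \cdot 9 = 5760000$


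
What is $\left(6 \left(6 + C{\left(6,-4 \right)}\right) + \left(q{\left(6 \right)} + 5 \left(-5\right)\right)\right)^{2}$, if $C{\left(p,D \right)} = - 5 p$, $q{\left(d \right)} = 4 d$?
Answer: $21025$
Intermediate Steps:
$\left(6 \left(6 + C{\left(6,-4 \right)}\right) + \left(q{\left(6 \right)} + 5 \left(-5\right)\right)\right)^{2} = \left(6 \left(6 - 30\right) + \left(4 \cdot 6 + 5 \left(-5\right)\right)\right)^{2} = \left(6 \left(6 - 30\right) + \left(24 - 25\right)\right)^{2} = \left(6 \left(-24\right) - 1\right)^{2} = \left(-144 - 1\right)^{2} = \left(-145\right)^{2} = 21025$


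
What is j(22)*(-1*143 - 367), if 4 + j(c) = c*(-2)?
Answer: 24480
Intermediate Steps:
j(c) = -4 - 2*c (j(c) = -4 + c*(-2) = -4 - 2*c)
j(22)*(-1*143 - 367) = (-4 - 2*22)*(-1*143 - 367) = (-4 - 44)*(-143 - 367) = -48*(-510) = 24480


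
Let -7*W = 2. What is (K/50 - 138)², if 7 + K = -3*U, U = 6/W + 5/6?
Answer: 187498249/10000 ≈ 18750.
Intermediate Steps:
W = -2/7 (W = -⅐*2 = -2/7 ≈ -0.28571)
U = -121/6 (U = 6/(-2/7) + 5/6 = 6*(-7/2) + 5*(⅙) = -21 + ⅚ = -121/6 ≈ -20.167)
K = 107/2 (K = -7 - 3*(-121/6) = -7 + 121/2 = 107/2 ≈ 53.500)
(K/50 - 138)² = ((107/2)/50 - 138)² = ((107/2)*(1/50) - 138)² = (107/100 - 138)² = (-13693/100)² = 187498249/10000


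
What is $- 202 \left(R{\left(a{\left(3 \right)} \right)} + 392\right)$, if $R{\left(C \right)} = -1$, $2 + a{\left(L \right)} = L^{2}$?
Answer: $-78982$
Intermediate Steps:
$a{\left(L \right)} = -2 + L^{2}$
$- 202 \left(R{\left(a{\left(3 \right)} \right)} + 392\right) = - 202 \left(-1 + 392\right) = \left(-202\right) 391 = -78982$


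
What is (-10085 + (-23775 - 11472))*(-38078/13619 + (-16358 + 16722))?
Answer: -222998897016/13619 ≈ -1.6374e+7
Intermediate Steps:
(-10085 + (-23775 - 11472))*(-38078/13619 + (-16358 + 16722)) = (-10085 - 35247)*(-38078*1/13619 + 364) = -45332*(-38078/13619 + 364) = -45332*4919238/13619 = -222998897016/13619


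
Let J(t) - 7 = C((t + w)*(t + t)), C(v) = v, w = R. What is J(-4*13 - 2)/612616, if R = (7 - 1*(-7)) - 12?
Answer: 5623/612616 ≈ 0.0091787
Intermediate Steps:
R = 2 (R = (7 + 7) - 12 = 14 - 12 = 2)
w = 2
J(t) = 7 + 2*t*(2 + t) (J(t) = 7 + (t + 2)*(t + t) = 7 + (2 + t)*(2*t) = 7 + 2*t*(2 + t))
J(-4*13 - 2)/612616 = (7 + 2*(-4*13 - 2)*(2 + (-4*13 - 2)))/612616 = (7 + 2*(-52 - 2)*(2 + (-52 - 2)))*(1/612616) = (7 + 2*(-54)*(2 - 54))*(1/612616) = (7 + 2*(-54)*(-52))*(1/612616) = (7 + 5616)*(1/612616) = 5623*(1/612616) = 5623/612616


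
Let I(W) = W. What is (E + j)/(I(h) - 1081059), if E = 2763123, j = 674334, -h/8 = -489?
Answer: -39511/12381 ≈ -3.1913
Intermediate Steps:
h = 3912 (h = -8*(-489) = 3912)
(E + j)/(I(h) - 1081059) = (2763123 + 674334)/(3912 - 1081059) = 3437457/(-1077147) = 3437457*(-1/1077147) = -39511/12381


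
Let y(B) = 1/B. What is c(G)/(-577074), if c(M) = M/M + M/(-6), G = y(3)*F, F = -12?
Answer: -5/1731222 ≈ -2.8881e-6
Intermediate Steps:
G = -4 (G = -12/3 = (⅓)*(-12) = -4)
c(M) = 1 - M/6 (c(M) = 1 + M*(-⅙) = 1 - M/6)
c(G)/(-577074) = (1 - ⅙*(-4))/(-577074) = (1 + ⅔)*(-1/577074) = (5/3)*(-1/577074) = -5/1731222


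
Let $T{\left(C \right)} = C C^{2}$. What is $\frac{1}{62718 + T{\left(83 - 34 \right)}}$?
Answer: $\frac{1}{180367} \approx 5.5443 \cdot 10^{-6}$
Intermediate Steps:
$T{\left(C \right)} = C^{3}$
$\frac{1}{62718 + T{\left(83 - 34 \right)}} = \frac{1}{62718 + \left(83 - 34\right)^{3}} = \frac{1}{62718 + 49^{3}} = \frac{1}{62718 + 117649} = \frac{1}{180367}$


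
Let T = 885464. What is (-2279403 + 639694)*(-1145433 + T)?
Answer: 426273509021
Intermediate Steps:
(-2279403 + 639694)*(-1145433 + T) = (-2279403 + 639694)*(-1145433 + 885464) = -1639709*(-259969) = 426273509021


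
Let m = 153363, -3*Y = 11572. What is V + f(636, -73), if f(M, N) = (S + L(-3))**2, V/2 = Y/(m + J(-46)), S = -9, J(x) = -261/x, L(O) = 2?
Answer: 1036014349/21164877 ≈ 48.950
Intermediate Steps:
Y = -11572/3 (Y = -1/3*11572 = -11572/3 ≈ -3857.3)
V = -1064624/21164877 (V = 2*(-11572/(3*(153363 - 261/(-46)))) = 2*(-11572/(3*(153363 - 261*(-1/46)))) = 2*(-11572/(3*(153363 + 261/46))) = 2*(-11572/(3*7054959/46)) = 2*(-11572/3*46/7054959) = 2*(-532312/21164877) = -1064624/21164877 ≈ -0.050301)
f(M, N) = 49 (f(M, N) = (-9 + 2)**2 = (-7)**2 = 49)
V + f(636, -73) = -1064624/21164877 + 49 = 1036014349/21164877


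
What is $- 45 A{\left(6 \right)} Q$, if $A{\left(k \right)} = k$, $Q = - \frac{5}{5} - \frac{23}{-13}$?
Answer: $- \frac{2700}{13} \approx -207.69$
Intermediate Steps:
$Q = \frac{10}{13}$ ($Q = \left(-5\right) \frac{1}{5} - - \frac{23}{13} = -1 + \frac{23}{13} = \frac{10}{13} \approx 0.76923$)
$- 45 A{\left(6 \right)} Q = \left(-45\right) 6 \cdot \frac{10}{13} = \left(-270\right) \frac{10}{13} = - \frac{2700}{13}$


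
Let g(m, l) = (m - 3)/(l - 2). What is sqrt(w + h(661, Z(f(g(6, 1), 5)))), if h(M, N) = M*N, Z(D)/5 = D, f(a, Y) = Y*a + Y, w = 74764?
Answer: sqrt(41714) ≈ 204.24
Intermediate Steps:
g(m, l) = (-3 + m)/(-2 + l)
f(a, Y) = Y + Y*a
Z(D) = 5*D
sqrt(w + h(661, Z(f(g(6, 1), 5)))) = sqrt(74764 + 661*(5*(5*(1 + (-3 + 6)/(-2 + 1))))) = sqrt(74764 + 661*(5*(5*(1 + 3/(-1))))) = sqrt(74764 + 661*(5*(5*(1 - 1*3)))) = sqrt(74764 + 661*(5*(5*(1 - 3)))) = sqrt(74764 + 661*(5*(5*(-2)))) = sqrt(74764 + 661*(5*(-10))) = sqrt(74764 + 661*(-50)) = sqrt(74764 - 33050) = sqrt(41714)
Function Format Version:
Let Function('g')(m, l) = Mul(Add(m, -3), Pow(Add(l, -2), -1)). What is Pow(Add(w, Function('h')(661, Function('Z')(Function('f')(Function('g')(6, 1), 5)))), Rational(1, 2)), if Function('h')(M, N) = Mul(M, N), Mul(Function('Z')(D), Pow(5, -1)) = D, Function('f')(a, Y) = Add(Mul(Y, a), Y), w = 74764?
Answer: Pow(41714, Rational(1, 2)) ≈ 204.24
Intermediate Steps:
Function('g')(m, l) = Mul(Pow(Add(-2, l), -1), Add(-3, m)) (Function('g')(m, l) = Mul(Add(-3, m), Pow(Add(-2, l), -1)) = Mul(Pow(Add(-2, l), -1), Add(-3, m)))
Function('f')(a, Y) = Add(Y, Mul(Y, a))
Function('Z')(D) = Mul(5, D)
Pow(Add(w, Function('h')(661, Function('Z')(Function('f')(Function('g')(6, 1), 5)))), Rational(1, 2)) = Pow(Add(74764, Mul(661, Mul(5, Mul(5, Add(1, Mul(Pow(Add(-2, 1), -1), Add(-3, 6))))))), Rational(1, 2)) = Pow(Add(74764, Mul(661, Mul(5, Mul(5, Add(1, Mul(Pow(-1, -1), 3)))))), Rational(1, 2)) = Pow(Add(74764, Mul(661, Mul(5, Mul(5, Add(1, Mul(-1, 3)))))), Rational(1, 2)) = Pow(Add(74764, Mul(661, Mul(5, Mul(5, Add(1, -3))))), Rational(1, 2)) = Pow(Add(74764, Mul(661, Mul(5, Mul(5, -2)))), Rational(1, 2)) = Pow(Add(74764, Mul(661, Mul(5, -10))), Rational(1, 2)) = Pow(Add(74764, Mul(661, -50)), Rational(1, 2)) = Pow(Add(74764, -33050), Rational(1, 2)) = Pow(41714, Rational(1, 2))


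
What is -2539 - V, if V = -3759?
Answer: 1220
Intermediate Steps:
-2539 - V = -2539 - 1*(-3759) = -2539 + 3759 = 1220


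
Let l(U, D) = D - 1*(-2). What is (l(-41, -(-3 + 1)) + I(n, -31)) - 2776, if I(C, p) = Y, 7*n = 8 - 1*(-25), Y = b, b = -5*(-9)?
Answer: -2727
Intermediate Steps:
b = 45
Y = 45
n = 33/7 (n = (8 - 1*(-25))/7 = (8 + 25)/7 = (⅐)*33 = 33/7 ≈ 4.7143)
l(U, D) = 2 + D (l(U, D) = D + 2 = 2 + D)
I(C, p) = 45
(l(-41, -(-3 + 1)) + I(n, -31)) - 2776 = ((2 - (-3 + 1)) + 45) - 2776 = ((2 - 1*(-2)) + 45) - 2776 = ((2 + 2) + 45) - 2776 = (4 + 45) - 2776 = 49 - 2776 = -2727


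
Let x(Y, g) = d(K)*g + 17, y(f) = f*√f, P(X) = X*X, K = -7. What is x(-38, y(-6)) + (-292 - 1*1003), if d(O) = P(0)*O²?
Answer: -1278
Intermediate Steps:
P(X) = X²
y(f) = f^(3/2)
d(O) = 0 (d(O) = 0²*O² = 0*O² = 0)
x(Y, g) = 17 (x(Y, g) = 0*g + 17 = 0 + 17 = 17)
x(-38, y(-6)) + (-292 - 1*1003) = 17 + (-292 - 1*1003) = 17 + (-292 - 1003) = 17 - 1295 = -1278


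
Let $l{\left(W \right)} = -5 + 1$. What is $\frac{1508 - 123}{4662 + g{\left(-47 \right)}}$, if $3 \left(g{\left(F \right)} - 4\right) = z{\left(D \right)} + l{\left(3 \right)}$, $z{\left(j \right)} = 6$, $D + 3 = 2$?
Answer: $\frac{831}{2800} \approx 0.29679$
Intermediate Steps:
$l{\left(W \right)} = -4$
$D = -1$ ($D = -3 + 2 = -1$)
$g{\left(F \right)} = \frac{14}{3}$ ($g{\left(F \right)} = 4 + \frac{6 - 4}{3} = 4 + \frac{1}{3} \cdot 2 = 4 + \frac{2}{3} = \frac{14}{3}$)
$\frac{1508 - 123}{4662 + g{\left(-47 \right)}} = \frac{1508 - 123}{4662 + \frac{14}{3}} = \frac{1385}{\frac{14000}{3}} = 1385 \cdot \frac{3}{14000} = \frac{831}{2800}$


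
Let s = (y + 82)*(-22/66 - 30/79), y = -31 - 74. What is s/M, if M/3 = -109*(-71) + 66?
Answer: 3887/5549355 ≈ 0.00070044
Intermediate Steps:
y = -105
s = 3887/237 (s = (-105 + 82)*(-22/66 - 30/79) = -23*(-22*1/66 - 30*1/79) = -23*(-⅓ - 30/79) = -23*(-169/237) = 3887/237 ≈ 16.401)
M = 23415 (M = 3*(-109*(-71) + 66) = 3*(7739 + 66) = 3*7805 = 23415)
s/M = (3887/237)/23415 = (3887/237)*(1/23415) = 3887/5549355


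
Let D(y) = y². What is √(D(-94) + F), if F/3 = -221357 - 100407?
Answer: 2*I*√239114 ≈ 977.99*I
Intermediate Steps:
F = -965292 (F = 3*(-221357 - 100407) = 3*(-321764) = -965292)
√(D(-94) + F) = √((-94)² - 965292) = √(8836 - 965292) = √(-956456) = 2*I*√239114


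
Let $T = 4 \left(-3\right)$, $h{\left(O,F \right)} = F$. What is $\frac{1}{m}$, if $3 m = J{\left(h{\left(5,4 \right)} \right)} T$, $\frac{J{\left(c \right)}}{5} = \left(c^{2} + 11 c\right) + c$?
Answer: $- \frac{1}{1280} \approx -0.00078125$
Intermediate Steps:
$J{\left(c \right)} = 5 c^{2} + 60 c$ ($J{\left(c \right)} = 5 \left(\left(c^{2} + 11 c\right) + c\right) = 5 \left(c^{2} + 12 c\right) = 5 c^{2} + 60 c$)
$T = -12$
$m = -1280$ ($m = \frac{5 \cdot 4 \left(12 + 4\right) \left(-12\right)}{3} = \frac{5 \cdot 4 \cdot 16 \left(-12\right)}{3} = \frac{320 \left(-12\right)}{3} = \frac{1}{3} \left(-3840\right) = -1280$)
$\frac{1}{m} = \frac{1}{-1280} = - \frac{1}{1280}$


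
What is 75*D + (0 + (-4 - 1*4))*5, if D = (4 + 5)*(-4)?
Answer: -2740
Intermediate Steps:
D = -36 (D = 9*(-4) = -36)
75*D + (0 + (-4 - 1*4))*5 = 75*(-36) + (0 + (-4 - 1*4))*5 = -2700 + (0 + (-4 - 4))*5 = -2700 + (0 - 8)*5 = -2700 - 8*5 = -2700 - 40 = -2740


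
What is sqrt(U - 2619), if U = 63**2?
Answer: 15*sqrt(6) ≈ 36.742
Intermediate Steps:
U = 3969
sqrt(U - 2619) = sqrt(3969 - 2619) = sqrt(1350) = 15*sqrt(6)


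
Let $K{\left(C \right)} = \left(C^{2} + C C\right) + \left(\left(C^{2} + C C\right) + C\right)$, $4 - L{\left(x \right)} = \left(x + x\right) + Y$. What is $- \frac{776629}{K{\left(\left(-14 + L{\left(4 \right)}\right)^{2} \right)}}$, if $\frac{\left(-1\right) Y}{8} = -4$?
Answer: $- \frac{776629}{25002500} \approx -0.031062$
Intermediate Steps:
$Y = 32$ ($Y = \left(-8\right) \left(-4\right) = 32$)
$L{\left(x \right)} = -28 - 2 x$ ($L{\left(x \right)} = 4 - \left(\left(x + x\right) + 32\right) = 4 - \left(2 x + 32\right) = 4 - \left(32 + 2 x\right) = -28 - 2 x$)
$K{\left(C \right)} = C + 4 C^{2}$ ($K{\left(C \right)} = \left(C^{2} + C^{2}\right) + \left(\left(C^{2} + C^{2}\right) + C\right) = 2 C^{2} + \left(2 C^{2} + C\right) = 2 C^{2} + \left(C + 2 C^{2}\right) = C + 4 C^{2}$)
$- \frac{776629}{K{\left(\left(-14 + L{\left(4 \right)}\right)^{2} \right)}} = - \frac{776629}{\left(-14 - 36\right)^{2} \left(1 + 4 \left(-14 - 36\right)^{2}\right)} = - \frac{776629}{\left(-50\right)^{2} \left(1 + 4 \left(-50\right)^{2}\right)} = - \frac{776629}{2500 \left(1 + 4 \cdot 2500\right)} = - \frac{776629}{2500 \left(1 + 10000\right)} = - \frac{776629}{2500 \cdot 10001} = - \frac{776629}{25002500}$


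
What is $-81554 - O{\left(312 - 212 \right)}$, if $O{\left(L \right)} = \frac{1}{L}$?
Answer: $- \frac{8155401}{100} \approx -81554.0$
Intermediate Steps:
$-81554 - O{\left(312 - 212 \right)} = -81554 - \frac{1}{312 - 212} = -81554 - \frac{1}{100} = - \frac{8155401}{100}$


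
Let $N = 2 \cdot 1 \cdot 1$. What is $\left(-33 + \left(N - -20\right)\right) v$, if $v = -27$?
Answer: $297$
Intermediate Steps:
$N = 2$ ($N = 2 \cdot 1 = 2$)
$\left(-33 + \left(N - -20\right)\right) v = \left(-33 + \left(2 - -20\right)\right) \left(-27\right) = \left(-33 + \left(2 + 20\right)\right) \left(-27\right) = \left(-33 + 22\right) \left(-27\right) = \left(-11\right) \left(-27\right) = 297$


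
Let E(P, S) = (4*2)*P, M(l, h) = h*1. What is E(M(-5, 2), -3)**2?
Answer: 256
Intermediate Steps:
M(l, h) = h
E(P, S) = 8*P
E(M(-5, 2), -3)**2 = (8*2)**2 = 16**2 = 256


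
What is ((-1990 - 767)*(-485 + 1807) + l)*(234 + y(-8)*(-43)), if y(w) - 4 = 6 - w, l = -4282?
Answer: 1970479440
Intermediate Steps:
y(w) = 10 - w (y(w) = 4 + (6 - w) = 10 - w)
((-1990 - 767)*(-485 + 1807) + l)*(234 + y(-8)*(-43)) = ((-1990 - 767)*(-485 + 1807) - 4282)*(234 + (10 - 1*(-8))*(-43)) = (-2757*1322 - 4282)*(234 + (10 + 8)*(-43)) = (-3644754 - 4282)*(234 + 18*(-43)) = -3649036*(234 - 774) = -3649036*(-540) = 1970479440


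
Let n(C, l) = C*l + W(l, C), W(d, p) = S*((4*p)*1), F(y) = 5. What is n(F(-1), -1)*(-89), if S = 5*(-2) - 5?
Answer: 27145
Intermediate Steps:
S = -15 (S = -10 - 5 = -15)
W(d, p) = -60*p (W(d, p) = -15*4*p = -60*p)
n(C, l) = -60*C + C*l (n(C, l) = C*l - 60*C = -60*C + C*l)
n(F(-1), -1)*(-89) = (5*(-60 - 1))*(-89) = (5*(-61))*(-89) = -305*(-89) = 27145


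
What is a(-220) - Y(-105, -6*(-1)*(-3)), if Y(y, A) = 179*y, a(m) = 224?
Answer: 19019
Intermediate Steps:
a(-220) - Y(-105, -6*(-1)*(-3)) = 224 - 179*(-105) = 224 - 1*(-18795) = 224 + 18795 = 19019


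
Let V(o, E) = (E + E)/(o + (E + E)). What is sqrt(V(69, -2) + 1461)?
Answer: sqrt(6172465)/65 ≈ 38.222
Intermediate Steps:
V(o, E) = 2*E/(o + 2*E) (V(o, E) = (2*E)/(o + 2*E) = 2*E/(o + 2*E))
sqrt(V(69, -2) + 1461) = sqrt(2*(-2)/(69 + 2*(-2)) + 1461) = sqrt(2*(-2)/(69 - 4) + 1461) = sqrt(2*(-2)/65 + 1461) = sqrt(2*(-2)*(1/65) + 1461) = sqrt(-4/65 + 1461) = sqrt(94961/65) = sqrt(6172465)/65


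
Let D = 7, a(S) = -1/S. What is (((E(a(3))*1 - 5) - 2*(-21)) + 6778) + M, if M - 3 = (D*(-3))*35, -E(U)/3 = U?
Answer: 6084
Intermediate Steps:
E(U) = -3*U
M = -732 (M = 3 + (7*(-3))*35 = 3 - 21*35 = 3 - 735 = -732)
(((E(a(3))*1 - 5) - 2*(-21)) + 6778) + M = (((-(-3)/3*1 - 5) - 2*(-21)) + 6778) - 732 = (((-(-3)/3*1 - 5) + 42) + 6778) - 732 = (((-3*(-⅓)*1 - 5) + 42) + 6778) - 732 = (((1*1 - 5) + 42) + 6778) - 732 = (((1 - 5) + 42) + 6778) - 732 = ((-4 + 42) + 6778) - 732 = (38 + 6778) - 732 = 6816 - 732 = 6084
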